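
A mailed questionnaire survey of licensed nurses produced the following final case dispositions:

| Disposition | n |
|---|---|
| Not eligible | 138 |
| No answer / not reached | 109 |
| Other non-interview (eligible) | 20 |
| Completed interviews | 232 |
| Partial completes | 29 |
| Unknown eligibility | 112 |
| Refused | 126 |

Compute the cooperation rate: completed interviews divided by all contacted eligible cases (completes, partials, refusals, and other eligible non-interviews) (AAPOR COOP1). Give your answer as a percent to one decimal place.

Numerator: 232
Denom: 232 + 29 + 126 + 20 = 407
COOP1 = 232 / 407 = 0.5700

57.0%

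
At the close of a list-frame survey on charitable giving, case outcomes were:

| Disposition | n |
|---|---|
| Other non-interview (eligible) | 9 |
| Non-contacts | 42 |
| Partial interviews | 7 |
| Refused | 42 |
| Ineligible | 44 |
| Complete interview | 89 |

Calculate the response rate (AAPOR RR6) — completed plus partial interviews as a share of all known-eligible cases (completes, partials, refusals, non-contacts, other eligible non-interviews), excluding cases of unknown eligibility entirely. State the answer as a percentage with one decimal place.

50.8%

Num = 89 + 7 = 96
Denom = 89 + 7 + 42 + 42 + 9 = 189
RR6 = 96 / 189 = 0.5079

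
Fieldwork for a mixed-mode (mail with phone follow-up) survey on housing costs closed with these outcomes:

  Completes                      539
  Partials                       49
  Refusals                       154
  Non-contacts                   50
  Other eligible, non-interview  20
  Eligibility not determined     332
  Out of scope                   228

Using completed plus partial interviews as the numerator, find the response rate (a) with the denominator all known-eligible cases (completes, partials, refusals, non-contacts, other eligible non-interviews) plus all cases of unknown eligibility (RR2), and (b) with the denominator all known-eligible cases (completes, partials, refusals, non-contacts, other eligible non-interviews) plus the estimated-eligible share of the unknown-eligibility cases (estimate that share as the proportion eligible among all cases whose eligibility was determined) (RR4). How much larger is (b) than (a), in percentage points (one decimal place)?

Num → 539 + 49 = 588
Denom → 539 + 49 + 154 + 50 + 20 + 332 = 1144
RR2 = 588 / 1144 = 0.5140
Determined eligible → 539 + 49 + 154 + 50 + 20 = 812
e = 812 / (812 + 228) = 812 / 1040 = 0.7808
e × U → 0.7808 × 332 = 259.23
Denom → 812 + 259.23 = 1071.23
RR4 = 588 / 1071.23 = 0.5489
Difference = 54.89 − 51.40 = 3.49 percentage points

3.5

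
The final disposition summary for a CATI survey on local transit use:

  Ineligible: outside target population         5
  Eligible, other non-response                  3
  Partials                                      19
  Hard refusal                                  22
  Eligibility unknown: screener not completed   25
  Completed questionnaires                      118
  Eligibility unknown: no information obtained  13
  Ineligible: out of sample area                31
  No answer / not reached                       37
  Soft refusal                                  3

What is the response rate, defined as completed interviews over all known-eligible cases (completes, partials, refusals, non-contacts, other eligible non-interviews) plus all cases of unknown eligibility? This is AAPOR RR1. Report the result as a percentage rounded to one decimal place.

Refusals = 22 + 3 = 25
Unknown if eligible = 25 + 13 = 38
Not eligible = 5 + 31 = 36
Top: 118
Base: 118 + 19 + 25 + 37 + 3 + 38 = 240
RR1 = 118 / 240 = 0.4917

49.2%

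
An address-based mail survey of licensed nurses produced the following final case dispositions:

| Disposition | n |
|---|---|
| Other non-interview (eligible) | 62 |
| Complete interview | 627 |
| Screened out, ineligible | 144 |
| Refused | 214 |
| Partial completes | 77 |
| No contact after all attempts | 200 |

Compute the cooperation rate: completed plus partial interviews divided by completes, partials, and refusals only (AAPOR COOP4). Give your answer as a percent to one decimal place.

Num: 627 + 77 = 704
Denominator: 627 + 77 + 214 = 918
COOP4 = 704 / 918 = 0.7669

76.7%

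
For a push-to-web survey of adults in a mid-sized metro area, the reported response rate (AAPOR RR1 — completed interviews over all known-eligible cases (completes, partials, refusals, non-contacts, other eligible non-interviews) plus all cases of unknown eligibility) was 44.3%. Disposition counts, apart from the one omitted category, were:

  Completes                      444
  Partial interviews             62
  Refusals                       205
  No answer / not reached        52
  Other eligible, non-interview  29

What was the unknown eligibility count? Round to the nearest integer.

RR1 = 444 / D = 0.443
D = 444 / 0.443 = 1002.3
Other denominator terms total 792
unknown eligibility = 1002.3 − 792 ≈ 210

210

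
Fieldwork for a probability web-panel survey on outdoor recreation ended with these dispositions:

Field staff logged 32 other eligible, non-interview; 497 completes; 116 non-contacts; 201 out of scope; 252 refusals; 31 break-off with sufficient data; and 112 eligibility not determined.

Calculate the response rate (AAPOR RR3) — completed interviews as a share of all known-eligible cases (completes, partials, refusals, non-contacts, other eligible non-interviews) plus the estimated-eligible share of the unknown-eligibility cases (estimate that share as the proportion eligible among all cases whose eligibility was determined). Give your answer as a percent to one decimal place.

48.7%

Top: 497
Eligible (known): 497 + 31 + 252 + 116 + 32 = 928
e = 928 / (928 + 201) = 928 / 1129 = 0.8220
e × U: 0.8220 × 112 = 92.06
Denominator: 928 + 92.06 = 1020.06
RR3 = 497 / 1020.06 = 0.4872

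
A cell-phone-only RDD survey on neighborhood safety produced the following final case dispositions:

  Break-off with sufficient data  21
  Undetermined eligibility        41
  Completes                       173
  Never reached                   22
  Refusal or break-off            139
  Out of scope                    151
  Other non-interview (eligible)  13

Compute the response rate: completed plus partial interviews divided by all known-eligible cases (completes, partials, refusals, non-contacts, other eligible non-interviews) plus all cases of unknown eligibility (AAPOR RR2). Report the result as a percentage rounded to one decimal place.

47.4%

Num = 173 + 21 = 194
Base = 173 + 21 + 139 + 22 + 13 + 41 = 409
RR2 = 194 / 409 = 0.4743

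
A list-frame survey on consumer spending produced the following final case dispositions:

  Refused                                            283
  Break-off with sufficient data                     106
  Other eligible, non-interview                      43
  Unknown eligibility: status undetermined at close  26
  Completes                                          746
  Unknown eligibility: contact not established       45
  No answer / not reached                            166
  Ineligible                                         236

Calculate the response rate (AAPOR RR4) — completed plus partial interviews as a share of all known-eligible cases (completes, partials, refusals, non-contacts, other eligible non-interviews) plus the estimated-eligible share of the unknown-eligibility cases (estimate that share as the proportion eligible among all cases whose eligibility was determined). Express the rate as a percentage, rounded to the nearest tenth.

60.7%

Unknown eligibility = 45 + 26 = 71
Top = 746 + 106 = 852
Eligible (known) = 746 + 106 + 283 + 166 + 43 = 1344
e = 1344 / (1344 + 236) = 1344 / 1580 = 0.8506
Estimated eligible among unknowns = 0.8506 × 71 = 60.39
Denominator = 1344 + 60.39 = 1404.39
RR4 = 852 / 1404.39 = 0.6067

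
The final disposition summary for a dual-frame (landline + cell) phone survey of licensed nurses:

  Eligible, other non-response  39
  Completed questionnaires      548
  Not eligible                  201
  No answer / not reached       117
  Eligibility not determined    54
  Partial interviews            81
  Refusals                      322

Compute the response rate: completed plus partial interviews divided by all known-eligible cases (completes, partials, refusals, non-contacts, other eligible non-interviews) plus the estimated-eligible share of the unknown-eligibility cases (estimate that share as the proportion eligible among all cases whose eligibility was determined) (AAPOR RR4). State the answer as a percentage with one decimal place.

Top → 548 + 81 = 629
Determined eligible → 548 + 81 + 322 + 117 + 39 = 1107
e = 1107 / (1107 + 201) = 1107 / 1308 = 0.8463
Estimated eligible among unknowns → 0.8463 × 54 = 45.70
Denom → 1107 + 45.70 = 1152.70
RR4 = 629 / 1152.70 = 0.5457

54.6%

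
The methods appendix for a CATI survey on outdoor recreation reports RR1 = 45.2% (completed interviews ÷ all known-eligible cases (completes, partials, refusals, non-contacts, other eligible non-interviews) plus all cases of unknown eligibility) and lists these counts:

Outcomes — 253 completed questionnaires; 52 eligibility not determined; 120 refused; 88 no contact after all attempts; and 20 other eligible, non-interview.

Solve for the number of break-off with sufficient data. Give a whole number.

RR1 = 253 / D = 0.452
D = 253 / 0.452 = 559.7
Other denominator terms total 533
break-off with sufficient data = 559.7 − 533 ≈ 27

27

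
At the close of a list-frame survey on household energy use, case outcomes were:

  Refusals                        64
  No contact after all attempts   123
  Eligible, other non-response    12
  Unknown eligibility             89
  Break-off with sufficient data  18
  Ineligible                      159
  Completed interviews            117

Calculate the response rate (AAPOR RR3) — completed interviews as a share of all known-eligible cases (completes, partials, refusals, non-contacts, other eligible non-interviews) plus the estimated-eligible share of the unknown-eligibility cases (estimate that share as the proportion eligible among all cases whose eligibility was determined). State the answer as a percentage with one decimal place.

Numerator: 117
Determined eligible: 117 + 18 + 64 + 123 + 12 = 334
e = 334 / (334 + 159) = 334 / 493 = 0.6775
Eligible share of unknowns: 0.6775 × 89 = 60.30
Denominator: 334 + 60.30 = 394.30
RR3 = 117 / 394.30 = 0.2967

29.7%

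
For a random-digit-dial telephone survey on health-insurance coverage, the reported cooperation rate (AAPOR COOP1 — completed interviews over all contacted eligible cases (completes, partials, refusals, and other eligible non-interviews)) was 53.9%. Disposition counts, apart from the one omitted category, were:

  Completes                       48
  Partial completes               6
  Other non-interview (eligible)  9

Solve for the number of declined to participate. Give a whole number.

COOP1 = 48 / D = 0.539
D = 48 / 0.539 = 89.1
Other denominator terms total 63
declined to participate = 89.1 − 63 ≈ 26

26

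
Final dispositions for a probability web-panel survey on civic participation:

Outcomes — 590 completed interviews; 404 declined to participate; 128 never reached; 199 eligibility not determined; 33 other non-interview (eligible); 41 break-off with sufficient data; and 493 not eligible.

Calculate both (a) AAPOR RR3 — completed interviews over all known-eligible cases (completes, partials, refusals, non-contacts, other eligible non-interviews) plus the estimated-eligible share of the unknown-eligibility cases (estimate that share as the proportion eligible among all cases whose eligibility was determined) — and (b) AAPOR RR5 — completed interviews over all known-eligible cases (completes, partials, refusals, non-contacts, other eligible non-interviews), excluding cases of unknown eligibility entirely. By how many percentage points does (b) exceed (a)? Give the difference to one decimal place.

Numerator → 590
Eligible (known) → 590 + 41 + 404 + 128 + 33 = 1196
e = 1196 / (1196 + 493) = 1196 / 1689 = 0.7081
Eligible share of unknowns → 0.7081 × 199 = 140.91
Base → 1196 + 140.91 = 1336.91
RR3 = 590 / 1336.91 = 0.4413
Base → 590 + 41 + 404 + 128 + 33 = 1196
RR5 = 590 / 1196 = 0.4933
Difference = 49.33 − 44.13 = 5.20 percentage points

5.2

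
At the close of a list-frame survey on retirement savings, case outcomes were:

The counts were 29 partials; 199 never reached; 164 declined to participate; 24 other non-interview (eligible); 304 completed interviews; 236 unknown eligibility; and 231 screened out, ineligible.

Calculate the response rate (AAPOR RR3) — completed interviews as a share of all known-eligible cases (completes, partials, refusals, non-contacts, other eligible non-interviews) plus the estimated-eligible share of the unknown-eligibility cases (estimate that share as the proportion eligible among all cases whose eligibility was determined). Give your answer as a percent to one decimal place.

33.8%

Top → 304
Determined eligible → 304 + 29 + 164 + 199 + 24 = 720
e = 720 / (720 + 231) = 720 / 951 = 0.7571
Eligible share of unknowns → 0.7571 × 236 = 178.68
Denom → 720 + 178.68 = 898.68
RR3 = 304 / 898.68 = 0.3383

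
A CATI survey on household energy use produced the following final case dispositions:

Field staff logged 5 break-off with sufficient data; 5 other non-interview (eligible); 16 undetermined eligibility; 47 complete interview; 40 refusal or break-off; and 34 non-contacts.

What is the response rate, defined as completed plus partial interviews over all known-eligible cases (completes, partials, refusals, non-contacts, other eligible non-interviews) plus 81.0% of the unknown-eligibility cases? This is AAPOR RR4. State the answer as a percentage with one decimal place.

36.1%

Numerator: 47 + 5 = 52
Eligible (known): 47 + 5 + 40 + 34 + 5 = 131
Estimated eligible among unknowns: 0.8100 × 16 = 12.96
Denominator: 131 + 12.96 = 143.96
RR4 = 52 / 143.96 = 0.3612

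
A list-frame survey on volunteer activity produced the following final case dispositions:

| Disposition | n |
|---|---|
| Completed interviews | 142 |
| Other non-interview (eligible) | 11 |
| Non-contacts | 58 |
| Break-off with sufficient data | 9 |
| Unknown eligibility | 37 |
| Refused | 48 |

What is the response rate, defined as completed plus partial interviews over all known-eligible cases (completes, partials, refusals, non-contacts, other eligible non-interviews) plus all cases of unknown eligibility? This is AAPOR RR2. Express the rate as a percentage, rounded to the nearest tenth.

49.5%

Top → 142 + 9 = 151
Denominator → 142 + 9 + 48 + 58 + 11 + 37 = 305
RR2 = 151 / 305 = 0.4951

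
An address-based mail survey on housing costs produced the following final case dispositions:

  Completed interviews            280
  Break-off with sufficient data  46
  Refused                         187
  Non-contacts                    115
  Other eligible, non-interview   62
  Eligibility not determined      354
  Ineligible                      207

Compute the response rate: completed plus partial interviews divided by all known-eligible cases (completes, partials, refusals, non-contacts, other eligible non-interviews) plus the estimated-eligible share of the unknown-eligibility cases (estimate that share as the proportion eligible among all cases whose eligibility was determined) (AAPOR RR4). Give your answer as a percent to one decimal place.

Top: 280 + 46 = 326
Eligible (known): 280 + 46 + 187 + 115 + 62 = 690
e = 690 / (690 + 207) = 690 / 897 = 0.7692
Estimated eligible among unknowns: 0.7692 × 354 = 272.30
Denominator: 690 + 272.30 = 962.30
RR4 = 326 / 962.30 = 0.3388

33.9%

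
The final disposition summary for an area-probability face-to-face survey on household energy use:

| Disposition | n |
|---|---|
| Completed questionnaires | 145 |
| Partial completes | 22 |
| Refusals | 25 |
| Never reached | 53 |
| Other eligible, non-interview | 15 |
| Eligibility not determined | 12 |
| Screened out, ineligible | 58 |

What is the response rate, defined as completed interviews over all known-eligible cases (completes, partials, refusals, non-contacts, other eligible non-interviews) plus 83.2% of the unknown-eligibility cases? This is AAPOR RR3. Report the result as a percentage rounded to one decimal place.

Num = 145
Determined eligible = 145 + 22 + 25 + 53 + 15 = 260
Eligible share of unknowns = 0.8320 × 12 = 9.98
Denom = 260 + 9.98 = 269.98
RR3 = 145 / 269.98 = 0.5371

53.7%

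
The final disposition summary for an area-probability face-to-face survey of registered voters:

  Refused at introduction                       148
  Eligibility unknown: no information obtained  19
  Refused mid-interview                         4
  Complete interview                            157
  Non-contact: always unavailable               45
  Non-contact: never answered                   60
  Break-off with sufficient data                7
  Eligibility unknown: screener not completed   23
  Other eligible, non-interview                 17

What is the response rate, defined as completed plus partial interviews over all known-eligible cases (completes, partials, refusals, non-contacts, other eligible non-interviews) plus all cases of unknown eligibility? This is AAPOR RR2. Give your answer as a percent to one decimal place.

Declined to participate = 148 + 4 = 152
Never reached = 60 + 45 = 105
Unknown eligibility = 23 + 19 = 42
Numerator → 157 + 7 = 164
Denom → 157 + 7 + 152 + 105 + 17 + 42 = 480
RR2 = 164 / 480 = 0.3417

34.2%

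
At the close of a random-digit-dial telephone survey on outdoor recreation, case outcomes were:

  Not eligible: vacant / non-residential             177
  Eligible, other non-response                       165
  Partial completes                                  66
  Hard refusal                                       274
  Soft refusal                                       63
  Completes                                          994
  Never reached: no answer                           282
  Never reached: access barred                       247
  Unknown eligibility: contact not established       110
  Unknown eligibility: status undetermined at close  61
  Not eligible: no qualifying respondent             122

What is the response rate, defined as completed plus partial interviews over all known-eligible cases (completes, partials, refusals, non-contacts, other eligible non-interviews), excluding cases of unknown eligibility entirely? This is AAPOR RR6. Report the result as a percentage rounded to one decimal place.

Declined to participate = 274 + 63 = 337
Never reached = 282 + 247 = 529
Undetermined eligibility = 110 + 61 = 171
Not eligible = 122 + 177 = 299
Top → 994 + 66 = 1060
Denominator → 994 + 66 + 337 + 529 + 165 = 2091
RR6 = 1060 / 2091 = 0.5069

50.7%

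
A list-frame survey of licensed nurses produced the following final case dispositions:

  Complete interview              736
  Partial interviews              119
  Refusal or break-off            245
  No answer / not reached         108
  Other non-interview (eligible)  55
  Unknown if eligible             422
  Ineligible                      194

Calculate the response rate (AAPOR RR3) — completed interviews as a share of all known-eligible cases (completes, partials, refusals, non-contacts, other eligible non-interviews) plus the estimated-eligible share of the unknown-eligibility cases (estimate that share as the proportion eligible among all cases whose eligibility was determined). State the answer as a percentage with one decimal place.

Numerator: 736
Known eligible: 736 + 119 + 245 + 108 + 55 = 1263
e = 1263 / (1263 + 194) = 1263 / 1457 = 0.8668
e × U: 0.8668 × 422 = 365.79
Denom: 1263 + 365.79 = 1628.79
RR3 = 736 / 1628.79 = 0.4519

45.2%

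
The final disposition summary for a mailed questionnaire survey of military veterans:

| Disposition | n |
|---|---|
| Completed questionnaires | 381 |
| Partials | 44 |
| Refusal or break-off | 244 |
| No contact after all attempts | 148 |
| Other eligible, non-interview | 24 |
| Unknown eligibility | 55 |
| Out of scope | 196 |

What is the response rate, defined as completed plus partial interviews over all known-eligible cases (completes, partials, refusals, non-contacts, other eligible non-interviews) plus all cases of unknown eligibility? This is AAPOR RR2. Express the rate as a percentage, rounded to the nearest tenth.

47.4%

Top = 381 + 44 = 425
Base = 381 + 44 + 244 + 148 + 24 + 55 = 896
RR2 = 425 / 896 = 0.4743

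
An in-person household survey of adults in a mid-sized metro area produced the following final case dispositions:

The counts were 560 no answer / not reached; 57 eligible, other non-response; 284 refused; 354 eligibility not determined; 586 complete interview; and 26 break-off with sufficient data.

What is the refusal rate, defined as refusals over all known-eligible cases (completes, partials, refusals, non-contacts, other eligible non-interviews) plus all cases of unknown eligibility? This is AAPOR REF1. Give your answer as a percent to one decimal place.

15.2%

Numerator = 284
Denominator = 586 + 26 + 284 + 560 + 57 + 354 = 1867
REF1 = 284 / 1867 = 0.1521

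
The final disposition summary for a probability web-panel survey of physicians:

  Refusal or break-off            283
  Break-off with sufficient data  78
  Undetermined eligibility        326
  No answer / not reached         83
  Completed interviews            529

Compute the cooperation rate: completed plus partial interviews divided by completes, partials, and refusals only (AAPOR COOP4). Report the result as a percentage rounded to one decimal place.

68.2%

Top → 529 + 78 = 607
Denominator → 529 + 78 + 283 = 890
COOP4 = 607 / 890 = 0.6820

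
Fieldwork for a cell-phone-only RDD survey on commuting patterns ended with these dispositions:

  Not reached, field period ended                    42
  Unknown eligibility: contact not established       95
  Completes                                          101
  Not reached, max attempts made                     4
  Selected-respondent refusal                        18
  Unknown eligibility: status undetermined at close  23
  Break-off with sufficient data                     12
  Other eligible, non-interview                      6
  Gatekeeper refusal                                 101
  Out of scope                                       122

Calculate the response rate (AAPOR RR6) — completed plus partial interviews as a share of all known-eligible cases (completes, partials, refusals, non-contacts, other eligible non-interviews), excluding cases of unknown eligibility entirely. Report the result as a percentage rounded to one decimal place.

39.8%

Refusal or break-off = 101 + 18 = 119
No answer / not reached = 42 + 4 = 46
Undetermined eligibility = 95 + 23 = 118
Num = 101 + 12 = 113
Denominator = 101 + 12 + 119 + 46 + 6 = 284
RR6 = 113 / 284 = 0.3979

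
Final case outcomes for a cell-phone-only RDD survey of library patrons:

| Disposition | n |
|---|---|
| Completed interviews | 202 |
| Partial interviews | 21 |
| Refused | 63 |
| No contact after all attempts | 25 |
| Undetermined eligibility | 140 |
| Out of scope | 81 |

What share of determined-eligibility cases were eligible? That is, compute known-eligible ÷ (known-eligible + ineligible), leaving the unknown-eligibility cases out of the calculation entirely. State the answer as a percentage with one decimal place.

79.3%

Known eligible: 202 + 21 + 63 + 25 = 311
e = 311 / (311 + 81) = 311 / 392 = 0.7934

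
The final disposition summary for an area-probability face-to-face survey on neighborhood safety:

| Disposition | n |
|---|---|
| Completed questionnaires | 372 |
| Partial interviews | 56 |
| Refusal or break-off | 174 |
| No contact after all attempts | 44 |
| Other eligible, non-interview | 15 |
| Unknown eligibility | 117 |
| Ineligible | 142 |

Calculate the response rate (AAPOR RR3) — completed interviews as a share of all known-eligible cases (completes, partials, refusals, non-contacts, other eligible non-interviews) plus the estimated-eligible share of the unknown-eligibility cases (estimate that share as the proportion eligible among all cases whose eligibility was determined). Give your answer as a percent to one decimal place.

49.1%

Num = 372
Eligible (known) = 372 + 56 + 174 + 44 + 15 = 661
e = 661 / (661 + 142) = 661 / 803 = 0.8232
e × U = 0.8232 × 117 = 96.31
Denominator = 661 + 96.31 = 757.31
RR3 = 372 / 757.31 = 0.4912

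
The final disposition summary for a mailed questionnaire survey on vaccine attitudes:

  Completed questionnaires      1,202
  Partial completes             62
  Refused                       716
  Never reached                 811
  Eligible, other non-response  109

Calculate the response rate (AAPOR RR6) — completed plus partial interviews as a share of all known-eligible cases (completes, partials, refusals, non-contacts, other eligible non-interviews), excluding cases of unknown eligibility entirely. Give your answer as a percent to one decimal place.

Num → 1202 + 62 = 1264
Denom → 1202 + 62 + 716 + 811 + 109 = 2900
RR6 = 1264 / 2900 = 0.4359

43.6%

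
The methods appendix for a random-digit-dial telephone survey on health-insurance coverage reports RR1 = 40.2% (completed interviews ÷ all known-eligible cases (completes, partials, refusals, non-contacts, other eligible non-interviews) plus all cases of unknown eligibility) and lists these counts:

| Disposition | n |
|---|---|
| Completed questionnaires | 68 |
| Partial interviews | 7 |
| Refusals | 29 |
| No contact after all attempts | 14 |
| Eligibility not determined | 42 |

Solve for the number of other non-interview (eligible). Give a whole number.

9

RR1 = 68 / D = 0.402
D = 68 / 0.402 = 169.2
Rest of base = 160
other non-interview (eligible) = 169.2 − 160 ≈ 9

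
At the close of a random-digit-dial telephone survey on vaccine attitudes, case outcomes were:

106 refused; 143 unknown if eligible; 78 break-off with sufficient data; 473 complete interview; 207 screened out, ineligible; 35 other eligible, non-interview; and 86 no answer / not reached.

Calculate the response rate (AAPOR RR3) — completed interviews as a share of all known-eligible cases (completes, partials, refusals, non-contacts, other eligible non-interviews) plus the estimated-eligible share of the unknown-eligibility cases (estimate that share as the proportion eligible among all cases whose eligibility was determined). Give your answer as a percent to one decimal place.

Num = 473
Known eligible = 473 + 78 + 106 + 86 + 35 = 778
e = 778 / (778 + 207) = 778 / 985 = 0.7898
Estimated eligible among unknowns = 0.7898 × 143 = 112.94
Denominator = 778 + 112.94 = 890.94
RR3 = 473 / 890.94 = 0.5309

53.1%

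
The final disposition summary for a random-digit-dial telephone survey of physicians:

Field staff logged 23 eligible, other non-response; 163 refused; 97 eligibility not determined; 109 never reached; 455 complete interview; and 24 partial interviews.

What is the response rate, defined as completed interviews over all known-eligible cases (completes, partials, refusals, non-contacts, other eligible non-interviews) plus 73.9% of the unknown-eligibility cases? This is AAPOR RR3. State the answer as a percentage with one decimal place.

53.8%

Num → 455
Known eligible → 455 + 24 + 163 + 109 + 23 = 774
Estimated eligible among unknowns → 0.7390 × 97 = 71.68
Base → 774 + 71.68 = 845.68
RR3 = 455 / 845.68 = 0.5380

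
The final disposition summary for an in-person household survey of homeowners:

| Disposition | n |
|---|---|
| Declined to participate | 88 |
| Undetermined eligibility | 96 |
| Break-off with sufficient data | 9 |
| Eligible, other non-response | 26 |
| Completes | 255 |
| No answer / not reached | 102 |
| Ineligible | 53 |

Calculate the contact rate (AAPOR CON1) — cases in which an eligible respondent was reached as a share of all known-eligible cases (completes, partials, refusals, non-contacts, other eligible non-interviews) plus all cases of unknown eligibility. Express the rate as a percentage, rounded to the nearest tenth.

Numerator → 255 + 9 + 88 + 26 = 378
Denom → 255 + 9 + 88 + 102 + 26 + 96 = 576
CON1 = 378 / 576 = 0.6562

65.6%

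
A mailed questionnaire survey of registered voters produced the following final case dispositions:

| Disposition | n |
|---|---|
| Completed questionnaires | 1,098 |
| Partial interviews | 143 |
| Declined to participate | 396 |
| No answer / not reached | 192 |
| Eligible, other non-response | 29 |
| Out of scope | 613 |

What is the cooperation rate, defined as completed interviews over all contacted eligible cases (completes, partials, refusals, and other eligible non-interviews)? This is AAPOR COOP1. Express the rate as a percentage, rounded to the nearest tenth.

65.9%

Numerator → 1098
Base → 1098 + 143 + 396 + 29 = 1666
COOP1 = 1098 / 1666 = 0.6591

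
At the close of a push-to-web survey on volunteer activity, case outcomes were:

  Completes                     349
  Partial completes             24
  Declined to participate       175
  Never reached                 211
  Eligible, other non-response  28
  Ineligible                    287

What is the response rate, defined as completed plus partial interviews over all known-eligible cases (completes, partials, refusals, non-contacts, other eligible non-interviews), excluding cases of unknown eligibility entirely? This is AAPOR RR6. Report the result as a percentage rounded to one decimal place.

Numerator: 349 + 24 = 373
Denom: 349 + 24 + 175 + 211 + 28 = 787
RR6 = 373 / 787 = 0.4740

47.4%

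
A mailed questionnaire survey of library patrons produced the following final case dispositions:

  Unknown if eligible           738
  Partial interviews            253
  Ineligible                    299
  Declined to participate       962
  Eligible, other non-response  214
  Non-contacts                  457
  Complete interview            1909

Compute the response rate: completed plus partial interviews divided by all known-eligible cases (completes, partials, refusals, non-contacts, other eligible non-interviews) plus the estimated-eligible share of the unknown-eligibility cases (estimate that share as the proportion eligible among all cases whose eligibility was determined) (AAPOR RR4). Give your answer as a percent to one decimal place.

Top: 1909 + 253 = 2162
Eligible (known): 1909 + 253 + 962 + 457 + 214 = 3795
e = 3795 / (3795 + 299) = 3795 / 4094 = 0.9270
Estimated eligible among unknowns: 0.9270 × 738 = 684.13
Base: 3795 + 684.13 = 4479.13
RR4 = 2162 / 4479.13 = 0.4827

48.3%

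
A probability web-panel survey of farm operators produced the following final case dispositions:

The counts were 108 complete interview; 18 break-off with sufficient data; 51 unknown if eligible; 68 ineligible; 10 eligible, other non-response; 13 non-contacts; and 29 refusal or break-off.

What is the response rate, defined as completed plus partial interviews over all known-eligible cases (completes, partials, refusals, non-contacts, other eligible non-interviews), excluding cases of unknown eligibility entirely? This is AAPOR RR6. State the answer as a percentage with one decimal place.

Numerator: 108 + 18 = 126
Denominator: 108 + 18 + 29 + 13 + 10 = 178
RR6 = 126 / 178 = 0.7079

70.8%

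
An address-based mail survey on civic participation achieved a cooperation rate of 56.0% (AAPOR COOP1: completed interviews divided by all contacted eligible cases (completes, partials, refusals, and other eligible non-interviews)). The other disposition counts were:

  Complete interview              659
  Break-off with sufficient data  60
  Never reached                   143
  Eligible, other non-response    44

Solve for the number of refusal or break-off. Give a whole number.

COOP1 = 659 / D = 0.560
D = 659 / 0.560 = 1176.8
Rest of base = 763
refusal or break-off = 1176.8 − 763 ≈ 414

414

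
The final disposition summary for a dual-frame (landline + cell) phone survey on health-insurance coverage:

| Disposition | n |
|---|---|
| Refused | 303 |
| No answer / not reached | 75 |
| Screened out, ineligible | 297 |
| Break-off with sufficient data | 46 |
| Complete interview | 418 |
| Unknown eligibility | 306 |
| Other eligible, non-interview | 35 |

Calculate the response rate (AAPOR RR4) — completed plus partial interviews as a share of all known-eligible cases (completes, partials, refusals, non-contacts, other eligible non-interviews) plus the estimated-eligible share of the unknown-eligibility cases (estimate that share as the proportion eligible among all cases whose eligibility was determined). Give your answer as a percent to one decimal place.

Top: 418 + 46 = 464
Eligible (known): 418 + 46 + 303 + 75 + 35 = 877
e = 877 / (877 + 297) = 877 / 1174 = 0.7470
e × U: 0.7470 × 306 = 228.58
Base: 877 + 228.58 = 1105.58
RR4 = 464 / 1105.58 = 0.4197

42.0%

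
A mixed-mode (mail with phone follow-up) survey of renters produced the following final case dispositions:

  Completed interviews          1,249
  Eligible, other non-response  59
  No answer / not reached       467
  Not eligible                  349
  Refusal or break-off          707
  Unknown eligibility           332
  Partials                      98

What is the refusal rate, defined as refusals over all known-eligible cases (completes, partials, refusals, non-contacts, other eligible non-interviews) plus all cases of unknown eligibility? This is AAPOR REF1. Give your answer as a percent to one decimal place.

24.3%

Numerator: 707
Denominator: 1249 + 98 + 707 + 467 + 59 + 332 = 2912
REF1 = 707 / 2912 = 0.2428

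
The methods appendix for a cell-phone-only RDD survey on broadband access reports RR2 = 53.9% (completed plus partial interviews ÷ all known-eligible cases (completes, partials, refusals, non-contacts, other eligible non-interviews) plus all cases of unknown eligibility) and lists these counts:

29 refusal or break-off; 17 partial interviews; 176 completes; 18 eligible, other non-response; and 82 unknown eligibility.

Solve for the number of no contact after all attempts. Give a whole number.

36

Top: 176 + 17 = 193
RR2 = 193 / D = 0.539
D = 193 / 0.539 = 358.1
Other denominator terms total 322
no contact after all attempts = 358.1 − 322 ≈ 36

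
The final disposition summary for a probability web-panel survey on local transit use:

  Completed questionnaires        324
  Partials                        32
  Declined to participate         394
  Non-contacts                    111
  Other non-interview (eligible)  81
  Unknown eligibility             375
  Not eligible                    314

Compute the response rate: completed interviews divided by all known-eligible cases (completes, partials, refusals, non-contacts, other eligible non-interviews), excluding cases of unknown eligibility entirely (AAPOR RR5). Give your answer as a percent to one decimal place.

34.4%

Top: 324
Base: 324 + 32 + 394 + 111 + 81 = 942
RR5 = 324 / 942 = 0.3439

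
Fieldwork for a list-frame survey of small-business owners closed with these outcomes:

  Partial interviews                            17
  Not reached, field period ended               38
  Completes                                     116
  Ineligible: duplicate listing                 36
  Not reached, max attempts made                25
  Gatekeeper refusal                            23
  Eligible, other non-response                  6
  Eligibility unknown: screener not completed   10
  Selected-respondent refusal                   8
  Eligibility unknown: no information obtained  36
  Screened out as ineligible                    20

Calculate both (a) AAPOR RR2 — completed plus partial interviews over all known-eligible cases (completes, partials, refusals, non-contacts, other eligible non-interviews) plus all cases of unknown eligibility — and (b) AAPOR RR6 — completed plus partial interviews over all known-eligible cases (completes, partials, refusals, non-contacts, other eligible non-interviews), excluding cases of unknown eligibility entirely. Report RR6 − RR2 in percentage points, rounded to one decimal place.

Refusal or break-off = 23 + 8 = 31
Non-contacts = 38 + 25 = 63
Undetermined eligibility = 10 + 36 = 46
Screened out, ineligible = 20 + 36 = 56
Top → 116 + 17 = 133
Denom → 116 + 17 + 31 + 63 + 6 + 46 = 279
RR2 = 133 / 279 = 0.4767
Denom → 116 + 17 + 31 + 63 + 6 = 233
RR6 = 133 / 233 = 0.5708
Difference = 57.08 − 47.67 = 9.41 percentage points

9.4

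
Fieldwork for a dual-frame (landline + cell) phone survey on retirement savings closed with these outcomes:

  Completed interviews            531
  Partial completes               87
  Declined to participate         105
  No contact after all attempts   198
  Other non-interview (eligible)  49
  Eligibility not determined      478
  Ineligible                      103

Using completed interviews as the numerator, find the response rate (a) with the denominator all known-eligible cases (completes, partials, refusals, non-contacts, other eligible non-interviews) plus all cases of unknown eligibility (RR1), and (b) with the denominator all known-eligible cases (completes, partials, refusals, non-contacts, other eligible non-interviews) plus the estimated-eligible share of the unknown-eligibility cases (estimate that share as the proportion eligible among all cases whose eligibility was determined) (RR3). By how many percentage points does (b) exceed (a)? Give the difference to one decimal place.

Numerator = 531
Base = 531 + 87 + 105 + 198 + 49 + 478 = 1448
RR1 = 531 / 1448 = 0.3667
Known eligible = 531 + 87 + 105 + 198 + 49 = 970
e = 970 / (970 + 103) = 970 / 1073 = 0.9040
Eligible share of unknowns = 0.9040 × 478 = 432.11
Base = 970 + 432.11 = 1402.11
RR3 = 531 / 1402.11 = 0.3787
Difference = 37.87 − 36.67 = 1.20 percentage points

1.2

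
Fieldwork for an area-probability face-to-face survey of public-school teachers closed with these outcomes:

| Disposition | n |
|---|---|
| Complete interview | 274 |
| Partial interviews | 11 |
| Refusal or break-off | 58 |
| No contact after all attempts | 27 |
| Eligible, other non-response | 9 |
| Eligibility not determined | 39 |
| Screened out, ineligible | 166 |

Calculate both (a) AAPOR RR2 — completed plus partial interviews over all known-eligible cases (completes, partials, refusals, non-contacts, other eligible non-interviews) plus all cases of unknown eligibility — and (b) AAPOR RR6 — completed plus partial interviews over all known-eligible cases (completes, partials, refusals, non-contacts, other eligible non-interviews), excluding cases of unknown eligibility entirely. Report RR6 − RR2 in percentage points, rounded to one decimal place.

7.0

Num: 274 + 11 = 285
Denominator: 274 + 11 + 58 + 27 + 9 + 39 = 418
RR2 = 285 / 418 = 0.6818
Denominator: 274 + 11 + 58 + 27 + 9 = 379
RR6 = 285 / 379 = 0.7520
Difference = 75.20 − 68.18 = 7.02 percentage points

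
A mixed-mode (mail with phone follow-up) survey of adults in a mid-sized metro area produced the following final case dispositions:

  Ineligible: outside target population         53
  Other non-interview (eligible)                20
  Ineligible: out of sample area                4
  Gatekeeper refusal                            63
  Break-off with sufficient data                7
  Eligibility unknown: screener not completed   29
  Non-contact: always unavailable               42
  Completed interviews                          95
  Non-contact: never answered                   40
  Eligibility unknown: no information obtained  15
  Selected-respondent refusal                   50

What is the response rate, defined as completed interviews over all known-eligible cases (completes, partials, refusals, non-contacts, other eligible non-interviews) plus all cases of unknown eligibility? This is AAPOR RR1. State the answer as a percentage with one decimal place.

Refusals = 63 + 50 = 113
No answer / not reached = 40 + 42 = 82
Undetermined eligibility = 29 + 15 = 44
Out of scope = 53 + 4 = 57
Numerator → 95
Denominator → 95 + 7 + 113 + 82 + 20 + 44 = 361
RR1 = 95 / 361 = 0.2632

26.3%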